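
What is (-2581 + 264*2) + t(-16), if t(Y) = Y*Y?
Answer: -1797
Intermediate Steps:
t(Y) = Y²
(-2581 + 264*2) + t(-16) = (-2581 + 264*2) + (-16)² = (-2581 + 528) + 256 = -2053 + 256 = -1797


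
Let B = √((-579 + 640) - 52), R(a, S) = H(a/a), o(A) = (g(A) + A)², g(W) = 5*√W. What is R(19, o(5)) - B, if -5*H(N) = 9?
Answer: -24/5 ≈ -4.8000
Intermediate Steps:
o(A) = (A + 5*√A)² (o(A) = (5*√A + A)² = (A + 5*√A)²)
H(N) = -9/5 (H(N) = -⅕*9 = -9/5)
R(a, S) = -9/5
B = 3 (B = √(61 - 52) = √9 = 3)
R(19, o(5)) - B = -9/5 - 1*3 = -9/5 - 3 = -24/5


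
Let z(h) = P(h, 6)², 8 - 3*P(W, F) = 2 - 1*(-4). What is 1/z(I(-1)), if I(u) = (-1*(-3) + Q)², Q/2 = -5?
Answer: 9/4 ≈ 2.2500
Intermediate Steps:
Q = -10 (Q = 2*(-5) = -10)
I(u) = 49 (I(u) = (-1*(-3) - 10)² = (3 - 10)² = (-7)² = 49)
P(W, F) = ⅔ (P(W, F) = 8/3 - (2 - 1*(-4))/3 = 8/3 - (2 + 4)/3 = 8/3 - ⅓*6 = 8/3 - 2 = ⅔)
z(h) = 4/9 (z(h) = (⅔)² = 4/9)
1/z(I(-1)) = 1/(4/9) = 9/4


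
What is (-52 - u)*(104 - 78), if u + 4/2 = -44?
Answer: -156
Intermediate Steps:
u = -46 (u = -2 - 44 = -46)
(-52 - u)*(104 - 78) = (-52 - 1*(-46))*(104 - 78) = (-52 + 46)*26 = -6*26 = -156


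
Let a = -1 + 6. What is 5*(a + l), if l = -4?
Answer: 5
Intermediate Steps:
a = 5
5*(a + l) = 5*(5 - 4) = 5*1 = 5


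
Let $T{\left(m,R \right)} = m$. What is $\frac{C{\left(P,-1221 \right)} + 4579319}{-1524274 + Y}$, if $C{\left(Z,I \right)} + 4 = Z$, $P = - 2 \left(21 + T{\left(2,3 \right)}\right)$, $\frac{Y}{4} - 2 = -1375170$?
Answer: $- \frac{4579269}{7024946} \approx -0.65186$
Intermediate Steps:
$Y = -5500672$ ($Y = 8 + 4 \left(-1375170\right) = 8 - 5500680 = -5500672$)
$P = -46$ ($P = - 2 \left(21 + 2\right) = \left(-2\right) 23 = -46$)
$C{\left(Z,I \right)} = -4 + Z$
$\frac{C{\left(P,-1221 \right)} + 4579319}{-1524274 + Y} = \frac{\left(-4 - 46\right) + 4579319}{-1524274 - 5500672} = \frac{-50 + 4579319}{-7024946} = 4579269 \left(- \frac{1}{7024946}\right) = - \frac{4579269}{7024946}$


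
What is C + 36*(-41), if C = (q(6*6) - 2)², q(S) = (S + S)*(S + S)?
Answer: 26851648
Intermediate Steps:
q(S) = 4*S² (q(S) = (2*S)*(2*S) = 4*S²)
C = 26853124 (C = (4*(6*6)² - 2)² = (4*36² - 2)² = (4*1296 - 2)² = (5184 - 2)² = 5182² = 26853124)
C + 36*(-41) = 26853124 + 36*(-41) = 26853124 - 1476 = 26851648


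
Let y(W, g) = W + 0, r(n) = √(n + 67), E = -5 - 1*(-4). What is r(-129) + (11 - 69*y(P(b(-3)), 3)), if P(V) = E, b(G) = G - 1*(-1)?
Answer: 80 + I*√62 ≈ 80.0 + 7.874*I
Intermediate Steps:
E = -1 (E = -5 + 4 = -1)
b(G) = 1 + G (b(G) = G + 1 = 1 + G)
P(V) = -1
r(n) = √(67 + n)
y(W, g) = W
r(-129) + (11 - 69*y(P(b(-3)), 3)) = √(67 - 129) + (11 - 69*(-1)) = √(-62) + (11 + 69) = I*√62 + 80 = 80 + I*√62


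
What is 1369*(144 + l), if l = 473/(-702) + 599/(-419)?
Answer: 57138209003/294138 ≈ 1.9426e+5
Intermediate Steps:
l = -618685/294138 (l = 473*(-1/702) + 599*(-1/419) = -473/702 - 599/419 = -618685/294138 ≈ -2.1034)
1369*(144 + l) = 1369*(144 - 618685/294138) = 1369*(41737187/294138) = 57138209003/294138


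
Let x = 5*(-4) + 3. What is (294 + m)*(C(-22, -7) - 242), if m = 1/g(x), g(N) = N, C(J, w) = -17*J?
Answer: 659604/17 ≈ 38800.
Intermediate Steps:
x = -17 (x = -20 + 3 = -17)
m = -1/17 (m = 1/(-17) = -1/17 ≈ -0.058824)
(294 + m)*(C(-22, -7) - 242) = (294 - 1/17)*(-17*(-22) - 242) = 4997*(374 - 242)/17 = (4997/17)*132 = 659604/17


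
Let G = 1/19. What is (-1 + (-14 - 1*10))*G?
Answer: -25/19 ≈ -1.3158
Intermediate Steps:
G = 1/19 ≈ 0.052632
(-1 + (-14 - 1*10))*G = (-1 + (-14 - 1*10))*(1/19) = (-1 + (-14 - 10))*(1/19) = (-1 - 24)*(1/19) = -25*1/19 = -25/19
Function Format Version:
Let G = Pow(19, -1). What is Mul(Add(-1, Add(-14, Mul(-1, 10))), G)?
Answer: Rational(-25, 19) ≈ -1.3158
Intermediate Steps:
G = Rational(1, 19) ≈ 0.052632
Mul(Add(-1, Add(-14, Mul(-1, 10))), G) = Mul(Add(-1, Add(-14, Mul(-1, 10))), Rational(1, 19)) = Mul(Add(-1, Add(-14, -10)), Rational(1, 19)) = Mul(Add(-1, -24), Rational(1, 19)) = Mul(-25, Rational(1, 19)) = Rational(-25, 19)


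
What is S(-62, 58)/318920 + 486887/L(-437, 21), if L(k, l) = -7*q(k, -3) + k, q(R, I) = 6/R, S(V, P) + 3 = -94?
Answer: -3991559141847/3581790520 ≈ -1114.4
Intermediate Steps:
S(V, P) = -97 (S(V, P) = -3 - 94 = -97)
L(k, l) = k - 42/k (L(k, l) = -42/k + k = k - 42/k)
S(-62, 58)/318920 + 486887/L(-437, 21) = -97/318920 + 486887/(-437 - 42/(-437)) = -97*1/318920 + 486887/(-437 - 42*(-1/437)) = -97/318920 + 486887/(-437 + 42/437) = -97/318920 + 486887/(-190927/437) = -97/318920 + 486887*(-437/190927) = -97/318920 - 212769619/190927 = -3991559141847/3581790520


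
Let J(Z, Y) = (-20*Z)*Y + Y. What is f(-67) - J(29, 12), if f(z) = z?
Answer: 6881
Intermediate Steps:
J(Z, Y) = Y - 20*Y*Z (J(Z, Y) = -20*Y*Z + Y = Y - 20*Y*Z)
f(-67) - J(29, 12) = -67 - 12*(1 - 20*29) = -67 - 12*(1 - 580) = -67 - 12*(-579) = -67 - 1*(-6948) = -67 + 6948 = 6881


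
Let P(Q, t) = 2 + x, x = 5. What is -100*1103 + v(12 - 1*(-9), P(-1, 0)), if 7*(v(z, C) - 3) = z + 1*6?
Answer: -772052/7 ≈ -1.1029e+5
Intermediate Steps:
P(Q, t) = 7 (P(Q, t) = 2 + 5 = 7)
v(z, C) = 27/7 + z/7 (v(z, C) = 3 + (z + 1*6)/7 = 3 + (z + 6)/7 = 3 + (6 + z)/7 = 3 + (6/7 + z/7) = 27/7 + z/7)
-100*1103 + v(12 - 1*(-9), P(-1, 0)) = -100*1103 + (27/7 + (12 - 1*(-9))/7) = -110300 + (27/7 + (12 + 9)/7) = -110300 + (27/7 + (⅐)*21) = -110300 + (27/7 + 3) = -110300 + 48/7 = -772052/7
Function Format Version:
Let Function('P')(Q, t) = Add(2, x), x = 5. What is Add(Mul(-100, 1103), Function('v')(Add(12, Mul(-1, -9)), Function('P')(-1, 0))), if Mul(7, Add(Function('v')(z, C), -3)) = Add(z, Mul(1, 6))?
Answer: Rational(-772052, 7) ≈ -1.1029e+5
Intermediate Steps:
Function('P')(Q, t) = 7 (Function('P')(Q, t) = Add(2, 5) = 7)
Function('v')(z, C) = Add(Rational(27, 7), Mul(Rational(1, 7), z)) (Function('v')(z, C) = Add(3, Mul(Rational(1, 7), Add(z, Mul(1, 6)))) = Add(3, Mul(Rational(1, 7), Add(z, 6))) = Add(3, Mul(Rational(1, 7), Add(6, z))) = Add(3, Add(Rational(6, 7), Mul(Rational(1, 7), z))) = Add(Rational(27, 7), Mul(Rational(1, 7), z)))
Add(Mul(-100, 1103), Function('v')(Add(12, Mul(-1, -9)), Function('P')(-1, 0))) = Add(Mul(-100, 1103), Add(Rational(27, 7), Mul(Rational(1, 7), Add(12, Mul(-1, -9))))) = Add(-110300, Add(Rational(27, 7), Mul(Rational(1, 7), Add(12, 9)))) = Add(-110300, Add(Rational(27, 7), Mul(Rational(1, 7), 21))) = Add(-110300, Add(Rational(27, 7), 3)) = Add(-110300, Rational(48, 7)) = Rational(-772052, 7)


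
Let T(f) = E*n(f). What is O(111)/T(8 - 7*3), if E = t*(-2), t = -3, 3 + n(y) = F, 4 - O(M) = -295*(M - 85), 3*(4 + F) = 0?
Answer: -1279/7 ≈ -182.71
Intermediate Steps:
F = -4 (F = -4 + (⅓)*0 = -4 + 0 = -4)
O(M) = -25071 + 295*M (O(M) = 4 - (-295)*(M - 85) = 4 - (-295)*(-85 + M) = 4 - (25075 - 295*M) = 4 + (-25075 + 295*M) = -25071 + 295*M)
n(y) = -7 (n(y) = -3 - 4 = -7)
E = 6 (E = -3*(-2) = 6)
T(f) = -42 (T(f) = 6*(-7) = -42)
O(111)/T(8 - 7*3) = (-25071 + 295*111)/(-42) = (-25071 + 32745)*(-1/42) = 7674*(-1/42) = -1279/7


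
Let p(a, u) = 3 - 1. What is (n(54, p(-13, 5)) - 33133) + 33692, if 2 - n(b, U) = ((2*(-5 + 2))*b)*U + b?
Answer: 1155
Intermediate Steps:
p(a, u) = 2
n(b, U) = 2 - b + 6*U*b (n(b, U) = 2 - (((2*(-5 + 2))*b)*U + b) = 2 - (((2*(-3))*b)*U + b) = 2 - ((-6*b)*U + b) = 2 - (-6*U*b + b) = 2 - (b - 6*U*b) = 2 + (-b + 6*U*b) = 2 - b + 6*U*b)
(n(54, p(-13, 5)) - 33133) + 33692 = ((2 - 1*54 + 6*2*54) - 33133) + 33692 = ((2 - 54 + 648) - 33133) + 33692 = (596 - 33133) + 33692 = -32537 + 33692 = 1155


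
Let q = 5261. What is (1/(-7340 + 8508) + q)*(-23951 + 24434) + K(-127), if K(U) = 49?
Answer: 2968019299/1168 ≈ 2.5411e+6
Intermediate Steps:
(1/(-7340 + 8508) + q)*(-23951 + 24434) + K(-127) = (1/(-7340 + 8508) + 5261)*(-23951 + 24434) + 49 = (1/1168 + 5261)*483 + 49 = (6144849/1168)*483 + 49 = 2967962067/1168 + 49 = 2968019299/1168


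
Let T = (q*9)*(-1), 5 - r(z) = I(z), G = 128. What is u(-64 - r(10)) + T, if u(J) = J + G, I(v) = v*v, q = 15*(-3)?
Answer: 564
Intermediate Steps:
q = -45
I(v) = v²
r(z) = 5 - z²
u(J) = 128 + J (u(J) = J + 128 = 128 + J)
T = 405 (T = -45*9*(-1) = -405*(-1) = 405)
u(-64 - r(10)) + T = (128 + (-64 - (5 - 1*10²))) + 405 = (128 + (-64 - (5 - 1*100))) + 405 = (128 + (-64 - (5 - 100))) + 405 = (128 + (-64 - 1*(-95))) + 405 = (128 + (-64 + 95)) + 405 = (128 + 31) + 405 = 159 + 405 = 564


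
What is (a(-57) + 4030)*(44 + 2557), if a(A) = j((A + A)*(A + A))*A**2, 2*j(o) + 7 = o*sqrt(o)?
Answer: 12519970131573/2 ≈ 6.2600e+12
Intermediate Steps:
j(o) = -7/2 + o**(3/2)/2 (j(o) = -7/2 + (o*sqrt(o))/2 = -7/2 + o**(3/2)/2)
a(A) = A**2*(-7/2 + 4*(A**2)**(3/2)) (a(A) = (-7/2 + ((A + A)*(A + A))**(3/2)/2)*A**2 = (-7/2 + ((2*A)*(2*A))**(3/2)/2)*A**2 = (-7/2 + (4*A**2)**(3/2)/2)*A**2 = (-7/2 + (8*(A**2)**(3/2))/2)*A**2 = (-7/2 + 4*(A**2)**(3/2))*A**2 = A**2*(-7/2 + 4*(A**2)**(3/2)))
(a(-57) + 4030)*(44 + 2557) = ((1/2)*(-57)**2*(-7 + 8*((-57)**2)**(3/2)) + 4030)*(44 + 2557) = ((1/2)*3249*(-7 + 8*3249**(3/2)) + 4030)*2601 = ((1/2)*3249*(-7 + 8*185193) + 4030)*2601 = ((1/2)*3249*(-7 + 1481544) + 4030)*2601 = ((1/2)*3249*1481537 + 4030)*2601 = (4813513713/2 + 4030)*2601 = (4813521773/2)*2601 = 12519970131573/2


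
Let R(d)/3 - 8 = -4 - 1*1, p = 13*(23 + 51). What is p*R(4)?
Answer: 8658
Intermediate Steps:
p = 962 (p = 13*74 = 962)
R(d) = 9 (R(d) = 24 + 3*(-4 - 1*1) = 24 + 3*(-4 - 1) = 24 + 3*(-5) = 24 - 15 = 9)
p*R(4) = 962*9 = 8658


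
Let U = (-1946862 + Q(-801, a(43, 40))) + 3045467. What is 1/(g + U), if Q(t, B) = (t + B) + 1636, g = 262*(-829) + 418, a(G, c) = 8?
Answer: 1/882668 ≈ 1.1329e-6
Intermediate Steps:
g = -216780 (g = -217198 + 418 = -216780)
Q(t, B) = 1636 + B + t (Q(t, B) = (B + t) + 1636 = 1636 + B + t)
U = 1099448 (U = (-1946862 + (1636 + 8 - 801)) + 3045467 = (-1946862 + 843) + 3045467 = -1946019 + 3045467 = 1099448)
1/(g + U) = 1/(-216780 + 1099448) = 1/882668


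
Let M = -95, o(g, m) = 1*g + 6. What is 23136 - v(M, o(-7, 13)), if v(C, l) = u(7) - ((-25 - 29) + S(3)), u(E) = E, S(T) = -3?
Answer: 23072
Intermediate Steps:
o(g, m) = 6 + g (o(g, m) = g + 6 = 6 + g)
v(C, l) = 64 (v(C, l) = 7 - ((-25 - 29) - 3) = 7 - (-54 - 3) = 7 - 1*(-57) = 7 + 57 = 64)
23136 - v(M, o(-7, 13)) = 23136 - 1*64 = 23136 - 64 = 23072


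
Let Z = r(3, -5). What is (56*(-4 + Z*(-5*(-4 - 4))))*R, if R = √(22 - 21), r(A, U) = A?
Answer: 6496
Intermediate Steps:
R = 1 (R = √1 = 1)
Z = 3
(56*(-4 + Z*(-5*(-4 - 4))))*R = (56*(-4 + 3*(-5*(-4 - 4))))*1 = (56*(-4 + 3*(-5*(-8))))*1 = (56*(-4 + 3*40))*1 = (56*(-4 + 120))*1 = (56*116)*1 = 6496*1 = 6496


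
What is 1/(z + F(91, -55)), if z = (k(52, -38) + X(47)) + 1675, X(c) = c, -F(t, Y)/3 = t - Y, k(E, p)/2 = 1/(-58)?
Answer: 29/37235 ≈ 0.00077884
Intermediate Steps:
k(E, p) = -1/29 (k(E, p) = 2/(-58) = 2*(-1/58) = -1/29)
F(t, Y) = -3*t + 3*Y (F(t, Y) = -3*(t - Y) = -3*t + 3*Y)
z = 49937/29 (z = (-1/29 + 47) + 1675 = 1362/29 + 1675 = 49937/29 ≈ 1722.0)
1/(z + F(91, -55)) = 1/(49937/29 + (-3*91 + 3*(-55))) = 1/(49937/29 + (-273 - 165)) = 1/(49937/29 - 438) = 1/(37235/29) = 29/37235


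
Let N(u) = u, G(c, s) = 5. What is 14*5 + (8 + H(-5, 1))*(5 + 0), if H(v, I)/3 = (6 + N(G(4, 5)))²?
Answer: 1925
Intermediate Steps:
H(v, I) = 363 (H(v, I) = 3*(6 + 5)² = 3*11² = 3*121 = 363)
14*5 + (8 + H(-5, 1))*(5 + 0) = 14*5 + (8 + 363)*(5 + 0) = 70 + 371*5 = 70 + 1855 = 1925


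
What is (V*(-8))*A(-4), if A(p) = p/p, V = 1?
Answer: -8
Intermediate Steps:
A(p) = 1
(V*(-8))*A(-4) = (1*(-8))*1 = -8*1 = -8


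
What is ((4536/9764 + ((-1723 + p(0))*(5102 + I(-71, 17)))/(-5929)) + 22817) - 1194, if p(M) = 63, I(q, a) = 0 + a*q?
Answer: 328732451433/14472689 ≈ 22714.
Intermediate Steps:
I(q, a) = a*q
((4536/9764 + ((-1723 + p(0))*(5102 + I(-71, 17)))/(-5929)) + 22817) - 1194 = ((4536/9764 + ((-1723 + 63)*(5102 + 17*(-71)))/(-5929)) + 22817) - 1194 = ((4536*(1/9764) - 1660*(5102 - 1207)*(-1/5929)) + 22817) - 1194 = ((1134/2441 - 1660*3895*(-1/5929)) + 22817) - 1194 = ((1134/2441 - 6465700*(-1/5929)) + 22817) - 1194 = ((1134/2441 + 6465700/5929) + 22817) - 1194 = (15789497186/14472689 + 22817) - 1194 = 346012842099/14472689 - 1194 = 328732451433/14472689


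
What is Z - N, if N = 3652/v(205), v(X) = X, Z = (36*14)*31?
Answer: 3199268/205 ≈ 15606.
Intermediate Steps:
Z = 15624 (Z = 504*31 = 15624)
N = 3652/205 ≈ 17.815
Z - N = 15624 - 1*3652/205 = 15624 - 3652/205 = 3199268/205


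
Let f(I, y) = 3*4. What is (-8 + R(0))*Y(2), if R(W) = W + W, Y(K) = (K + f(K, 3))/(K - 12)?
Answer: 56/5 ≈ 11.200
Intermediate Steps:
f(I, y) = 12
Y(K) = (12 + K)/(-12 + K) (Y(K) = (K + 12)/(K - 12) = (12 + K)/(-12 + K))
R(W) = 2*W
(-8 + R(0))*Y(2) = (-8 + 2*0)*((12 + 2)/(-12 + 2)) = (-8 + 0)*(14/(-10)) = -(-4)*14/5 = -8*(-7/5) = 56/5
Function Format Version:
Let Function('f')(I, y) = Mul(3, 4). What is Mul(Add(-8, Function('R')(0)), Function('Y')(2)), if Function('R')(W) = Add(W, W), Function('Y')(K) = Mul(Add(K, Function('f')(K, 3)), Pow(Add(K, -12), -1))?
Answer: Rational(56, 5) ≈ 11.200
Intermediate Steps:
Function('f')(I, y) = 12
Function('Y')(K) = Mul(Pow(Add(-12, K), -1), Add(12, K)) (Function('Y')(K) = Mul(Add(K, 12), Pow(Add(K, -12), -1)) = Mul(Add(12, K), Pow(Add(-12, K), -1)) = Mul(Pow(Add(-12, K), -1), Add(12, K)))
Function('R')(W) = Mul(2, W)
Mul(Add(-8, Function('R')(0)), Function('Y')(2)) = Mul(Add(-8, Mul(2, 0)), Mul(Pow(Add(-12, 2), -1), Add(12, 2))) = Mul(Add(-8, 0), Mul(Pow(-10, -1), 14)) = Mul(-8, Mul(Rational(-1, 10), 14)) = Mul(-8, Rational(-7, 5)) = Rational(56, 5)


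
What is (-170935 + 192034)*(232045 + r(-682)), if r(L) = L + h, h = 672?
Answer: 4895706465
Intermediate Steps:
r(L) = 672 + L (r(L) = L + 672 = 672 + L)
(-170935 + 192034)*(232045 + r(-682)) = (-170935 + 192034)*(232045 + (672 - 682)) = 21099*(232045 - 10) = 21099*232035 = 4895706465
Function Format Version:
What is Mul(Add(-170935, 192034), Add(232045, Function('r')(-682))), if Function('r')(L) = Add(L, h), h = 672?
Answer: 4895706465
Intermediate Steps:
Function('r')(L) = Add(672, L) (Function('r')(L) = Add(L, 672) = Add(672, L))
Mul(Add(-170935, 192034), Add(232045, Function('r')(-682))) = Mul(Add(-170935, 192034), Add(232045, Add(672, -682))) = Mul(21099, Add(232045, -10)) = Mul(21099, 232035) = 4895706465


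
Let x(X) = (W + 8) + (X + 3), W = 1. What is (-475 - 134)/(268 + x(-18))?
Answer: -609/262 ≈ -2.3244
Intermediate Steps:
x(X) = 12 + X (x(X) = (1 + 8) + (X + 3) = 9 + (3 + X) = 12 + X)
(-475 - 134)/(268 + x(-18)) = (-475 - 134)/(268 + (12 - 18)) = -609/(268 - 6) = -609/262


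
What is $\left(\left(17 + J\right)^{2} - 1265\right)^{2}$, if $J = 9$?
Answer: $346921$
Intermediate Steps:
$\left(\left(17 + J\right)^{2} - 1265\right)^{2} = \left(\left(17 + 9\right)^{2} - 1265\right)^{2} = \left(26^{2} - 1265\right)^{2} = \left(676 - 1265\right)^{2} = \left(-589\right)^{2} = 346921$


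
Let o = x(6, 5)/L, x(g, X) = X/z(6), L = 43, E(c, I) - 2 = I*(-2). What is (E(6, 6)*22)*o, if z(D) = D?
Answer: -550/129 ≈ -4.2636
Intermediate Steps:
E(c, I) = 2 - 2*I (E(c, I) = 2 + I*(-2) = 2 - 2*I)
x(g, X) = X/6
o = 5/258 (o = ((⅙)*5)/43 = (⅚)*(1/43) = 5/258 ≈ 0.019380)
(E(6, 6)*22)*o = ((2 - 2*6)*22)*(5/258) = ((2 - 12)*22)*(5/258) = -10*22*(5/258) = -220*5/258 = -550/129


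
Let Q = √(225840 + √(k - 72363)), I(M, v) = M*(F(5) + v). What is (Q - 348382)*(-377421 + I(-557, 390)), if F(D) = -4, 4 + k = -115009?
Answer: 206389509586 - 1184846*√(56460 + 7*I*√239) ≈ 2.0611e+11 - 2.6981e+5*I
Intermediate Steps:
k = -115013 (k = -4 - 115009 = -115013)
I(M, v) = M*(-4 + v)
Q = √(225840 + 28*I*√239) (Q = √(225840 + √(-115013 - 72363)) = √(225840 + √(-187376)) = √(225840 + 28*I*√239) ≈ 475.23 + 0.455*I)
(Q - 348382)*(-377421 + I(-557, 390)) = (2*√(56460 + 7*I*√239) - 348382)*(-377421 - 557*(-4 + 390)) = (-348382 + 2*√(56460 + 7*I*√239))*(-377421 - 557*386) = (-348382 + 2*√(56460 + 7*I*√239))*(-377421 - 215002) = (-348382 + 2*√(56460 + 7*I*√239))*(-592423) = 206389509586 - 1184846*√(56460 + 7*I*√239)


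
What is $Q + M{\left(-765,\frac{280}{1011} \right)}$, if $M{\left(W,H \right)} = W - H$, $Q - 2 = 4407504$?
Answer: $\frac{4455214871}{1011} \approx 4.4067 \cdot 10^{6}$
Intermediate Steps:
$Q = 4407506$ ($Q = 2 + 4407504 = 4407506$)
$Q + M{\left(-765,\frac{280}{1011} \right)} = 4407506 - \left(765 + \frac{280}{1011}\right) = 4407506 - \left(765 + 280 \cdot \frac{1}{1011}\right) = 4407506 - \frac{773695}{1011} = \frac{4455214871}{1011}$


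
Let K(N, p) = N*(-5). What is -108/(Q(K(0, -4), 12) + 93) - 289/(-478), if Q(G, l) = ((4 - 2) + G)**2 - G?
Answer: -23591/46366 ≈ -0.50880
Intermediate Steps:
K(N, p) = -5*N
Q(G, l) = (2 + G)**2 - G
-108/(Q(K(0, -4), 12) + 93) - 289/(-478) = -108/(((2 - 5*0)**2 - (-5)*0) + 93) - 289/(-478) = -108/(((2 + 0)**2 - 1*0) + 93) - 289*(-1/478) = -108/((2**2 + 0) + 93) + 289/478 = -108/((4 + 0) + 93) + 289/478 = -108/(4 + 93) + 289/478 = -108/97 + 289/478 = -23591/46366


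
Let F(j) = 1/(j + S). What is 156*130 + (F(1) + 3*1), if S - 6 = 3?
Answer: 202831/10 ≈ 20283.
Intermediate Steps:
S = 9 (S = 6 + 3 = 9)
F(j) = 1/(9 + j) (F(j) = 1/(j + 9) = 1/(9 + j))
156*130 + (F(1) + 3*1) = 156*130 + (1/(9 + 1) + 3*1) = 20280 + (1/10 + 3) = 20280 + (⅒ + 3) = 20280 + 31/10 = 202831/10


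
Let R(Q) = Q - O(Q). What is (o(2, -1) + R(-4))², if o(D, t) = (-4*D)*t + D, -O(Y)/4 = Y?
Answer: 100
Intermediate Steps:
O(Y) = -4*Y
o(D, t) = D - 4*D*t (o(D, t) = -4*D*t + D = D - 4*D*t)
R(Q) = 5*Q (R(Q) = Q - (-4)*Q = Q + 4*Q = 5*Q)
(o(2, -1) + R(-4))² = (2*(1 - 4*(-1)) + 5*(-4))² = (2*(1 + 4) - 20)² = (2*5 - 20)² = (10 - 20)² = (-10)² = 100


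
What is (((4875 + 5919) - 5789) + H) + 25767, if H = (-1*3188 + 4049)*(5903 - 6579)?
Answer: -551264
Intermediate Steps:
H = -582036 (H = (-3188 + 4049)*(-676) = 861*(-676) = -582036)
(((4875 + 5919) - 5789) + H) + 25767 = (((4875 + 5919) - 5789) - 582036) + 25767 = ((10794 - 5789) - 582036) + 25767 = (5005 - 582036) + 25767 = -577031 + 25767 = -551264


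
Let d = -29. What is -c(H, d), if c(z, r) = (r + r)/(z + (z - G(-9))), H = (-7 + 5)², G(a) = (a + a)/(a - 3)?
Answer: 116/13 ≈ 8.9231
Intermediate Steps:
G(a) = 2*a/(-3 + a) (G(a) = (2*a)/(-3 + a) = 2*a/(-3 + a))
H = 4 (H = (-2)² = 4)
c(z, r) = 2*r/(-3/2 + 2*z) (c(z, r) = (r + r)/(z + (z - 2*(-9)/(-3 - 9))) = (2*r)/(z + (z - 2*(-9)/(-12))) = (2*r)/(z + (z - 2*(-9)*(-1)/12)) = (2*r)/(z + (z - 1*3/2)) = (2*r)/(z + (z - 3/2)) = (2*r)/(z + (-3/2 + z)) = (2*r)/(-3/2 + 2*z) = 2*r/(-3/2 + 2*z))
-c(H, d) = -4*(-29)/(-3 + 4*4) = -4*(-29)/(-3 + 16) = -4*(-29)/13 = -1*(-116/13) = 116/13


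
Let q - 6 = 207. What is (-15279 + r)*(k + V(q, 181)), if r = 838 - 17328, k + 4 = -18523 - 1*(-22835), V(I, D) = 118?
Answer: -140609594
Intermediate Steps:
q = 213 (q = 6 + 207 = 213)
k = 4308 (k = -4 + (-18523 - 1*(-22835)) = -4 + (-18523 + 22835) = -4 + 4312 = 4308)
r = -16490
(-15279 + r)*(k + V(q, 181)) = (-15279 - 16490)*(4308 + 118) = -31769*4426 = -140609594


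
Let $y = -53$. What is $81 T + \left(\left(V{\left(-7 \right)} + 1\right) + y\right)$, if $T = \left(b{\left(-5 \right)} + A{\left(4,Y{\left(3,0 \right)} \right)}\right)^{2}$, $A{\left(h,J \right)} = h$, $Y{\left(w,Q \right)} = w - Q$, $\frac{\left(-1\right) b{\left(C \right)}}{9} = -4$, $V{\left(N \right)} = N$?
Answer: $129541$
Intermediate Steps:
$b{\left(C \right)} = 36$ ($b{\left(C \right)} = \left(-9\right) \left(-4\right) = 36$)
$T = 1600$ ($T = \left(36 + 4\right)^{2} = 40^{2} = 1600$)
$81 T + \left(\left(V{\left(-7 \right)} + 1\right) + y\right) = 81 \cdot 1600 + \left(\left(-7 + 1\right) - 53\right) = 129600 - 59 = 129541$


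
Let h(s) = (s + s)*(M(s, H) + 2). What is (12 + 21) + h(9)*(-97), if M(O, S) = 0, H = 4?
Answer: -3459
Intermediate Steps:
h(s) = 4*s (h(s) = (s + s)*(0 + 2) = (2*s)*2 = 4*s)
(12 + 21) + h(9)*(-97) = (12 + 21) + (4*9)*(-97) = 33 + 36*(-97) = 33 - 3492 = -3459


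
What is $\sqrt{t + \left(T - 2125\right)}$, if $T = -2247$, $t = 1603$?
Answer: $i \sqrt{2769} \approx 52.621 i$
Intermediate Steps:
$\sqrt{t + \left(T - 2125\right)} = \sqrt{1603 - 4372} = \sqrt{-2769} = i \sqrt{2769}$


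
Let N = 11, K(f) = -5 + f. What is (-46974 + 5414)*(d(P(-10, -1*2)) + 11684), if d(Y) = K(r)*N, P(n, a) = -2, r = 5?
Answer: -485587040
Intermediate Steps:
d(Y) = 0 (d(Y) = (-5 + 5)*11 = 0*11 = 0)
(-46974 + 5414)*(d(P(-10, -1*2)) + 11684) = (-46974 + 5414)*(0 + 11684) = -41560*11684 = -485587040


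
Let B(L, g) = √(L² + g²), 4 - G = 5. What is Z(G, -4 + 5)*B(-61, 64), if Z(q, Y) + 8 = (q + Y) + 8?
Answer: 0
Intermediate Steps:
G = -1 (G = 4 - 1*5 = 4 - 5 = -1)
Z(q, Y) = Y + q (Z(q, Y) = -8 + ((q + Y) + 8) = -8 + ((Y + q) + 8) = -8 + (8 + Y + q) = Y + q)
Z(G, -4 + 5)*B(-61, 64) = ((-4 + 5) - 1)*√((-61)² + 64²) = (1 - 1)*√(3721 + 4096) = 0*√7817 = 0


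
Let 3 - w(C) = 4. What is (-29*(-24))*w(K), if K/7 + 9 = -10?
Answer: -696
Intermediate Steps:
K = -133 (K = -63 + 7*(-10) = -63 - 70 = -133)
w(C) = -1 (w(C) = 3 - 1*4 = 3 - 4 = -1)
(-29*(-24))*w(K) = -29*(-24)*(-1) = 696*(-1) = -696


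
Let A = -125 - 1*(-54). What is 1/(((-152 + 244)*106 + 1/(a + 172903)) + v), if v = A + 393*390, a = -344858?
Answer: 171955/28020239204 ≈ 6.1368e-6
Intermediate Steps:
A = -71 (A = -125 + 54 = -71)
v = 153199 (v = -71 + 393*390 = -71 + 153270 = 153199)
1/(((-152 + 244)*106 + 1/(a + 172903)) + v) = 1/(((-152 + 244)*106 + 1/(-344858 + 172903)) + 153199) = 1/((92*106 + 1/(-171955)) + 153199) = 1/((9752 - 1/171955) + 153199) = 1/(1676905159/171955 + 153199) = 1/(28020239204/171955) = 171955/28020239204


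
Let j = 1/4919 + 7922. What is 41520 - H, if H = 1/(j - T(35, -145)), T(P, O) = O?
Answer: 1647578947561/39681574 ≈ 41520.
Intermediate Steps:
j = 38968319/4919 (j = 1/4919 + 7922 = 38968319/4919 ≈ 7922.0)
H = 4919/39681574 (H = 1/(38968319/4919 - 1*(-145)) = 1/(38968319/4919 + 145) = 1/(39681574/4919) = 4919/39681574 ≈ 0.00012396)
41520 - H = 41520 - 1*4919/39681574 = 41520 - 4919/39681574 = 1647578947561/39681574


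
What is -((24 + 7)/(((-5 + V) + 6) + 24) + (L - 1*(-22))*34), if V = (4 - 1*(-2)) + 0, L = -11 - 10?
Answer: -35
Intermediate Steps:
L = -21
V = 6 (V = (4 + 2) + 0 = 6 + 0 = 6)
-((24 + 7)/(((-5 + V) + 6) + 24) + (L - 1*(-22))*34) = -((24 + 7)/(((-5 + 6) + 6) + 24) + (-21 - 1*(-22))*34) = -(31/((1 + 6) + 24) + (-21 + 22)*34) = -(31/(7 + 24) + 1*34) = -(31/31 + 34) = -(31*(1/31) + 34) = -(1 + 34) = -1*35 = -35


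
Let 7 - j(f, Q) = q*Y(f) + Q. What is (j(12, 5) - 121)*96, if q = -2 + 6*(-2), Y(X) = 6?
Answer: -3360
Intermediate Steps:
q = -14 (q = -2 - 12 = -14)
j(f, Q) = 91 - Q (j(f, Q) = 7 - (-14*6 + Q) = 7 - (-84 + Q) = 7 + (84 - Q) = 91 - Q)
(j(12, 5) - 121)*96 = ((91 - 1*5) - 121)*96 = ((91 - 5) - 121)*96 = (86 - 121)*96 = -35*96 = -3360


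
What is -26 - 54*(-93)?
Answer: 4996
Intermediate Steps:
-26 - 54*(-93) = -26 + 5022 = 4996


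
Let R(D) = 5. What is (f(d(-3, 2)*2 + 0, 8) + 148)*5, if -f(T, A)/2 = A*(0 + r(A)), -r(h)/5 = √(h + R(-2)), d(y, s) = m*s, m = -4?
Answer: 740 + 400*√13 ≈ 2182.2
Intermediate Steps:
d(y, s) = -4*s
r(h) = -5*√(5 + h) (r(h) = -5*√(h + 5) = -5*√(5 + h))
f(T, A) = 10*A*√(5 + A) (f(T, A) = -2*A*(0 - 5*√(5 + A)) = -2*A*(-5*√(5 + A)) = -(-10)*A*√(5 + A) = 10*A*√(5 + A))
(f(d(-3, 2)*2 + 0, 8) + 148)*5 = (10*8*√(5 + 8) + 148)*5 = (10*8*√13 + 148)*5 = (80*√13 + 148)*5 = (148 + 80*√13)*5 = 740 + 400*√13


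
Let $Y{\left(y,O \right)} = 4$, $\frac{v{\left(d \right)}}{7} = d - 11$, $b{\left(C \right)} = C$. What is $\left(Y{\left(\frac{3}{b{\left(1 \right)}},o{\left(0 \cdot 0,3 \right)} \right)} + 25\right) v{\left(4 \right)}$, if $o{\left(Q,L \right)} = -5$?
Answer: $-1421$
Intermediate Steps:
$v{\left(d \right)} = -77 + 7 d$ ($v{\left(d \right)} = 7 \left(d - 11\right) = 7 \left(-11 + d\right) = -77 + 7 d$)
$\left(Y{\left(\frac{3}{b{\left(1 \right)}},o{\left(0 \cdot 0,3 \right)} \right)} + 25\right) v{\left(4 \right)} = \left(4 + 25\right) \left(-77 + 7 \cdot 4\right) = 29 \left(-77 + 28\right) = 29 \left(-49\right) = -1421$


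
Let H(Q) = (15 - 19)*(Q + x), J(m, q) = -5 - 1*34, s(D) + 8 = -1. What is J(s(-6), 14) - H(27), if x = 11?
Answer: 113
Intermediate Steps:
s(D) = -9 (s(D) = -8 - 1 = -9)
J(m, q) = -39 (J(m, q) = -5 - 34 = -39)
H(Q) = -44 - 4*Q (H(Q) = (15 - 19)*(Q + 11) = -4*(11 + Q) = -44 - 4*Q)
J(s(-6), 14) - H(27) = -39 - (-44 - 4*27) = -39 - (-44 - 108) = -39 - 1*(-152) = -39 + 152 = 113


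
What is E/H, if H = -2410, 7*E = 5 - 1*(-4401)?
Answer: -2203/8435 ≈ -0.26117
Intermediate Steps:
E = 4406/7 (E = (5 - 1*(-4401))/7 = (5 + 4401)/7 = (1/7)*4406 = 4406/7 ≈ 629.43)
E/H = (4406/7)/(-2410) = (4406/7)*(-1/2410) = -2203/8435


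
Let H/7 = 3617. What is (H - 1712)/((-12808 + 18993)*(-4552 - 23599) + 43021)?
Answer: -7869/58023638 ≈ -0.00013562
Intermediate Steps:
H = 25319 (H = 7*3617 = 25319)
(H - 1712)/((-12808 + 18993)*(-4552 - 23599) + 43021) = (25319 - 1712)/((-12808 + 18993)*(-4552 - 23599) + 43021) = 23607/(6185*(-28151) + 43021) = 23607/(-174113935 + 43021) = 23607/(-174070914) = 23607*(-1/174070914) = -7869/58023638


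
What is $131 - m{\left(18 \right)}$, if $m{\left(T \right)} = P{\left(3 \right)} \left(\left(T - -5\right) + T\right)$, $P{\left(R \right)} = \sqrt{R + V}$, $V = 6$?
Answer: $8$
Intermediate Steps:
$P{\left(R \right)} = \sqrt{6 + R}$ ($P{\left(R \right)} = \sqrt{R + 6} = \sqrt{6 + R}$)
$m{\left(T \right)} = 15 + 6 T$ ($m{\left(T \right)} = \sqrt{6 + 3} \left(\left(T - -5\right) + T\right) = \sqrt{9} \left(\left(T + 5\right) + T\right) = 3 \left(\left(5 + T\right) + T\right) = 3 \left(5 + 2 T\right) = 15 + 6 T$)
$131 - m{\left(18 \right)} = 131 - \left(15 + 6 \cdot 18\right) = 131 - \left(15 + 108\right) = 131 - 123 = 8$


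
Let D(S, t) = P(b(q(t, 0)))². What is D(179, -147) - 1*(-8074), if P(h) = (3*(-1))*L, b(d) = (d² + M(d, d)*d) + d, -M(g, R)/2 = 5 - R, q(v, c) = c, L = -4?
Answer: 8218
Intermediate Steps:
M(g, R) = -10 + 2*R (M(g, R) = -2*(5 - R) = -10 + 2*R)
b(d) = d + d² + d*(-10 + 2*d) (b(d) = (d² + (-10 + 2*d)*d) + d = (d² + d*(-10 + 2*d)) + d = d + d² + d*(-10 + 2*d))
P(h) = 12 (P(h) = (3*(-1))*(-4) = -3*(-4) = 12)
D(S, t) = 144 (D(S, t) = 12² = 144)
D(179, -147) - 1*(-8074) = 144 - 1*(-8074) = 144 + 8074 = 8218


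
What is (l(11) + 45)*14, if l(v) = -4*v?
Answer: 14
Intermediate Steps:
(l(11) + 45)*14 = (-4*11 + 45)*14 = (-44 + 45)*14 = 1*14 = 14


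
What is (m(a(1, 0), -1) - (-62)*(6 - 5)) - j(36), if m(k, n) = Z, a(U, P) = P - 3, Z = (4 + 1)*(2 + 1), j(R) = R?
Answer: 41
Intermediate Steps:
Z = 15 (Z = 5*3 = 15)
a(U, P) = -3 + P
m(k, n) = 15
(m(a(1, 0), -1) - (-62)*(6 - 5)) - j(36) = (15 - (-62)*(6 - 5)) - 1*36 = (15 - (-62)) - 36 = (15 - 31*(-2)) - 36 = (15 + 62) - 36 = 77 - 36 = 41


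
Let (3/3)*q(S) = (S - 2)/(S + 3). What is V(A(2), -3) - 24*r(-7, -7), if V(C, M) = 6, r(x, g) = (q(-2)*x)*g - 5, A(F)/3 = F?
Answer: 4830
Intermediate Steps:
q(S) = (-2 + S)/(3 + S) (q(S) = (S - 2)/(S + 3) = (-2 + S)/(3 + S))
A(F) = 3*F
r(x, g) = -5 - 4*g*x (r(x, g) = (((-2 - 2)/(3 - 2))*x)*g - 5 = ((-4/1)*x)*g - 5 = ((1*(-4))*x)*g - 5 = (-4*x)*g - 5 = -4*g*x - 5 = -5 - 4*g*x)
V(A(2), -3) - 24*r(-7, -7) = 6 - 24*(-5 - 4*(-7)*(-7)) = 6 - 24*(-5 - 196) = 6 - 24*(-201) = 6 + 4824 = 4830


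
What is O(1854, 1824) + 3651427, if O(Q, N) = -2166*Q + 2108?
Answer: -362229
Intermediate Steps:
O(Q, N) = 2108 - 2166*Q
O(1854, 1824) + 3651427 = (2108 - 2166*1854) + 3651427 = (2108 - 4015764) + 3651427 = -4013656 + 3651427 = -362229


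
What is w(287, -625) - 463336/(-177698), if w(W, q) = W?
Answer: 25731331/88849 ≈ 289.61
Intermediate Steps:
w(287, -625) - 463336/(-177698) = 287 - 463336/(-177698) = 287 - 463336*(-1/177698) = 287 + 231668/88849 = 25731331/88849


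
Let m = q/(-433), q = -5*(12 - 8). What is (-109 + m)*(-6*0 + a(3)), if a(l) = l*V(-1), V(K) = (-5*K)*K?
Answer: 707655/433 ≈ 1634.3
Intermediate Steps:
q = -20 (q = -5*4 = -20)
m = 20/433 (m = -20/(-433) = -20*(-1/433) = 20/433 ≈ 0.046189)
V(K) = -5*K**2
a(l) = -5*l (a(l) = l*(-5*(-1)**2) = l*(-5*1) = l*(-5) = -5*l)
(-109 + m)*(-6*0 + a(3)) = (-109 + 20/433)*(-6*0 - 5*3) = -47177*(0 - 15)/433 = -47177/433*(-15) = 707655/433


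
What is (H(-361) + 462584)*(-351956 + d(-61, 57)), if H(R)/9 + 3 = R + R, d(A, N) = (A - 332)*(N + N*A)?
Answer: 452457958136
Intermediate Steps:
d(A, N) = (-332 + A)*(N + A*N)
H(R) = -27 + 18*R (H(R) = -27 + 9*(R + R) = -27 + 9*(2*R) = -27 + 18*R)
(H(-361) + 462584)*(-351956 + d(-61, 57)) = ((-27 + 18*(-361)) + 462584)*(-351956 + 57*(-332 + (-61)**2 - 331*(-61))) = ((-27 - 6498) + 462584)*(-351956 + 57*(-332 + 3721 + 20191)) = (-6525 + 462584)*(-351956 + 57*23580) = 456059*(-351956 + 1344060) = 456059*992104 = 452457958136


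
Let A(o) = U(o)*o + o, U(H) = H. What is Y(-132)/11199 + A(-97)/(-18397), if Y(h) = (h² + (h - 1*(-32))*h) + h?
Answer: 152225412/68676001 ≈ 2.2166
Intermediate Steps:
Y(h) = h + h² + h*(32 + h) (Y(h) = (h² + (h + 32)*h) + h = (h² + (32 + h)*h) + h = (h² + h*(32 + h)) + h = h + h² + h*(32 + h))
A(o) = o + o² (A(o) = o*o + o = o² + o = o + o²)
Y(-132)/11199 + A(-97)/(-18397) = -132*(33 + 2*(-132))/11199 - 97*(1 - 97)/(-18397) = -132*(33 - 264)*(1/11199) - 97*(-96)*(-1/18397) = -132*(-231)*(1/11199) + 9312*(-1/18397) = 30492*(1/11199) - 9312/18397 = 10164/3733 - 9312/18397 = 152225412/68676001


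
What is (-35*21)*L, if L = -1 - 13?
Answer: 10290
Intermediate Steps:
L = -14
(-35*21)*L = -35*21*(-14) = -735*(-14) = 10290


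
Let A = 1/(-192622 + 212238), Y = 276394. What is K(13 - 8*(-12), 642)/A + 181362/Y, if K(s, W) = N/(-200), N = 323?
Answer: -109449204187/3454925 ≈ -31679.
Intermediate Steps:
K(s, W) = -323/200 (K(s, W) = 323/(-200) = 323*(-1/200) = -323/200)
A = 1/19616 ≈ 5.0979e-5
K(13 - 8*(-12), 642)/A + 181362/Y = -323/(200*1/19616) + 181362/276394 = -323/200*19616 + 181362*(1/276394) = -791996/25 + 90681/138197 = -109449204187/3454925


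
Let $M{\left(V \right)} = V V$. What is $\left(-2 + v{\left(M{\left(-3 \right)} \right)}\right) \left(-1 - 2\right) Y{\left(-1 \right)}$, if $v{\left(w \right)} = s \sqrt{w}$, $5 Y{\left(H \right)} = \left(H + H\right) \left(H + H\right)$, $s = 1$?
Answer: $- \frac{12}{5} \approx -2.4$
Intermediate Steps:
$M{\left(V \right)} = V^{2}$
$Y{\left(H \right)} = \frac{4 H^{2}}{5}$ ($Y{\left(H \right)} = \frac{\left(H + H\right) \left(H + H\right)}{5} = \frac{2 H 2 H}{5} = \frac{4 H^{2}}{5}$)
$v{\left(w \right)} = \sqrt{w}$ ($v{\left(w \right)} = 1 \sqrt{w} = \sqrt{w}$)
$\left(-2 + v{\left(M{\left(-3 \right)} \right)}\right) \left(-1 - 2\right) Y{\left(-1 \right)} = \left(-2 + \sqrt{\left(-3\right)^{2}}\right) \left(-1 - 2\right) \frac{4 \left(-1\right)^{2}}{5} = \left(-2 + \sqrt{9}\right) \left(-1 - 2\right) \frac{4}{5} \cdot 1 = \left(-2 + 3\right) \left(-3\right) \frac{4}{5} = 1 \left(-3\right) \frac{4}{5} = \left(-3\right) \frac{4}{5} = - \frac{12}{5}$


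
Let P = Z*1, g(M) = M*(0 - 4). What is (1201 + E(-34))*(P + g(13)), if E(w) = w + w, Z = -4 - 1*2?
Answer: -65714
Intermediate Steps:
Z = -6 (Z = -4 - 2 = -6)
g(M) = -4*M (g(M) = M*(-4) = -4*M)
P = -6 (P = -6*1 = -6)
E(w) = 2*w
(1201 + E(-34))*(P + g(13)) = (1201 + 2*(-34))*(-6 - 4*13) = (1201 - 68)*(-6 - 52) = 1133*(-58) = -65714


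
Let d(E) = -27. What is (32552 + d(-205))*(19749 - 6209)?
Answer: 440388500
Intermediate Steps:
(32552 + d(-205))*(19749 - 6209) = (32552 - 27)*(19749 - 6209) = 32525*13540 = 440388500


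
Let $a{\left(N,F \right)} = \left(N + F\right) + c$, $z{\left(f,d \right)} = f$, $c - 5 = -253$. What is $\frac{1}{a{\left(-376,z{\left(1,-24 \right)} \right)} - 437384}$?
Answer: $- \frac{1}{438007} \approx -2.2831 \cdot 10^{-6}$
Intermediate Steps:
$c = -248$ ($c = 5 - 253 = -248$)
$a{\left(N,F \right)} = -248 + F + N$ ($a{\left(N,F \right)} = \left(N + F\right) - 248 = \left(F + N\right) - 248 = -248 + F + N$)
$\frac{1}{a{\left(-376,z{\left(1,-24 \right)} \right)} - 437384} = \frac{1}{\left(-248 + 1 - 376\right) - 437384} = \frac{1}{-623 - 437384} = \frac{1}{-438007} = - \frac{1}{438007}$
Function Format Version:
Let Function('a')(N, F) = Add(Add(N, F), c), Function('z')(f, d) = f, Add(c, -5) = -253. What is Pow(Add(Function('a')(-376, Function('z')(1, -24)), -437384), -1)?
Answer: Rational(-1, 438007) ≈ -2.2831e-6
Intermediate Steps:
c = -248 (c = Add(5, -253) = -248)
Function('a')(N, F) = Add(-248, F, N) (Function('a')(N, F) = Add(Add(N, F), -248) = Add(Add(F, N), -248) = Add(-248, F, N))
Pow(Add(Function('a')(-376, Function('z')(1, -24)), -437384), -1) = Pow(Add(Add(-248, 1, -376), -437384), -1) = Pow(Add(-623, -437384), -1) = Pow(-438007, -1) = Rational(-1, 438007)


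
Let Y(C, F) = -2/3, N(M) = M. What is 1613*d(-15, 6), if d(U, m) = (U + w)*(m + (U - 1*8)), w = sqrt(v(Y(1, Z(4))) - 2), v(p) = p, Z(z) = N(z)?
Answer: 411315 - 54842*I*sqrt(6)/3 ≈ 4.1132e+5 - 44778.0*I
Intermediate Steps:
Z(z) = z
Y(C, F) = -2/3 (Y(C, F) = -2*1/3 = -2/3)
w = 2*I*sqrt(6)/3 (w = sqrt(-2/3 - 2) = sqrt(-8/3) = 2*I*sqrt(6)/3 ≈ 1.633*I)
d(U, m) = (U + 2*I*sqrt(6)/3)*(-8 + U + m) (d(U, m) = (U + 2*I*sqrt(6)/3)*(m + (U - 1*8)) = (U + 2*I*sqrt(6)/3)*(m + (U - 8)) = (U + 2*I*sqrt(6)/3)*(m + (-8 + U)) = (U + 2*I*sqrt(6)/3)*(-8 + U + m))
1613*d(-15, 6) = 1613*((-15)**2 - 8*(-15) - 15*6 - 16*I*sqrt(6)/3 + (2/3)*I*(-15)*sqrt(6) + (2/3)*I*6*sqrt(6)) = 1613*(225 + 120 - 90 - 16*I*sqrt(6)/3 - 10*I*sqrt(6) + 4*I*sqrt(6)) = 1613*(255 - 34*I*sqrt(6)/3) = 411315 - 54842*I*sqrt(6)/3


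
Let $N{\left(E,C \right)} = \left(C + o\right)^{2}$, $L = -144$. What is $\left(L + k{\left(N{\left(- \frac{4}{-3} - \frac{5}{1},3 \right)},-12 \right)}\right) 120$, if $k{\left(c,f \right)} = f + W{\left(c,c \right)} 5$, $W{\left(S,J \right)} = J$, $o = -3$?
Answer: $-18720$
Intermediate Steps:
$N{\left(E,C \right)} = \left(-3 + C\right)^{2}$ ($N{\left(E,C \right)} = \left(C - 3\right)^{2} = \left(-3 + C\right)^{2}$)
$k{\left(c,f \right)} = f + 5 c$ ($k{\left(c,f \right)} = f + c 5 = f + 5 c$)
$\left(L + k{\left(N{\left(- \frac{4}{-3} - \frac{5}{1},3 \right)},-12 \right)}\right) 120 = \left(-144 - \left(12 - 5 \left(-3 + 3\right)^{2}\right)\right) 120 = \left(-144 - \left(12 - 5 \cdot 0^{2}\right)\right) 120 = \left(-144 + \left(-12 + 5 \cdot 0\right)\right) 120 = \left(-144 + \left(-12 + 0\right)\right) 120 = \left(-144 - 12\right) 120 = \left(-156\right) 120 = -18720$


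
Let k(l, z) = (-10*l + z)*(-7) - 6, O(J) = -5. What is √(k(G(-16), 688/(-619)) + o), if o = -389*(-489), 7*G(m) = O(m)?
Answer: √72866792669/619 ≈ 436.09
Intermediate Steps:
G(m) = -5/7 (G(m) = (⅐)*(-5) = -5/7)
o = 190221
k(l, z) = -6 - 7*z + 70*l (k(l, z) = (z - 10*l)*(-7) - 6 = (-7*z + 70*l) - 6 = -6 - 7*z + 70*l)
√(k(G(-16), 688/(-619)) + o) = √((-6 - 4816/(-619) + 70*(-5/7)) + 190221) = √((-6 - 4816*(-1)/619 - 50) + 190221) = √((-6 - 7*(-688/619) - 50) + 190221) = √((-6 + 4816/619 - 50) + 190221) = √(-29848/619 + 190221) = √(117716951/619) = √72866792669/619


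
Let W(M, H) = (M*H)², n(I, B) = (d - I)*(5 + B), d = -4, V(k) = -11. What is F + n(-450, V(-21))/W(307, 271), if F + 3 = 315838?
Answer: 2186128008407839/6921740809 ≈ 3.1584e+5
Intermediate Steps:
F = 315835 (F = -3 + 315838 = 315835)
n(I, B) = (-4 - I)*(5 + B)
W(M, H) = H²*M² (W(M, H) = (H*M)² = H²*M²)
F + n(-450, V(-21))/W(307, 271) = 315835 + (-20 - 5*(-450) - 4*(-11) - 1*(-11)*(-450))/((271²*307²)) = 315835 + (-20 + 2250 + 44 - 4950)/((73441*94249)) = 315835 - 2676/6921740809 = 2186128008407839/6921740809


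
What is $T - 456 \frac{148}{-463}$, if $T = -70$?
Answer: $\frac{35078}{463} \approx 75.762$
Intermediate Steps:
$T - 456 \frac{148}{-463} = -70 - 456 \frac{148}{-463} = -70 - 456 \cdot 148 \left(- \frac{1}{463}\right) = -70 - - \frac{67488}{463} = -70 + \frac{67488}{463} = \frac{35078}{463}$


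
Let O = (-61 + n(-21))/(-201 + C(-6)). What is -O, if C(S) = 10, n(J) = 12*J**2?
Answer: 5231/191 ≈ 27.387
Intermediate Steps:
O = -5231/191 (O = (-61 + 12*(-21)**2)/(-201 + 10) = (-61 + 12*441)/(-191) = (-61 + 5292)*(-1/191) = 5231*(-1/191) = -5231/191 ≈ -27.387)
-O = -1*(-5231/191) = 5231/191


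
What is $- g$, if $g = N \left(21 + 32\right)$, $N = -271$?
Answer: $14363$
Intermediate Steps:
$g = -14363$ ($g = - 271 \left(21 + 32\right) = \left(-271\right) 53 = -14363$)
$- g = \left(-1\right) \left(-14363\right) = 14363$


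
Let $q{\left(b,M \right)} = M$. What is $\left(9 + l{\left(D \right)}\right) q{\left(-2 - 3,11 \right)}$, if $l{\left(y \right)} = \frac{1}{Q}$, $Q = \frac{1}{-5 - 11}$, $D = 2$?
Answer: $-77$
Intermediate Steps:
$Q = - \frac{1}{16}$ ($Q = \frac{1}{-16} = - \frac{1}{16} \approx -0.0625$)
$l{\left(y \right)} = -16$ ($l{\left(y \right)} = \frac{1}{- \frac{1}{16}} = -16$)
$\left(9 + l{\left(D \right)}\right) q{\left(-2 - 3,11 \right)} = \left(9 - 16\right) 11 = \left(-7\right) 11 = -77$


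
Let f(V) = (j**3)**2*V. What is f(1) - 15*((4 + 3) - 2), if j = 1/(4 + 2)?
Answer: -3499199/46656 ≈ -75.000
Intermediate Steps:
j = 1/6 ≈ 0.16667
f(V) = V/46656 (f(V) = ((1/6)**3)**2*V = (1/216)**2*V = V/46656)
f(1) - 15*((4 + 3) - 2) = (1/46656)*1 - 15*((4 + 3) - 2) = 1/46656 - 15*(7 - 2) = 1/46656 - 15*5 = 1/46656 - 75 = -3499199/46656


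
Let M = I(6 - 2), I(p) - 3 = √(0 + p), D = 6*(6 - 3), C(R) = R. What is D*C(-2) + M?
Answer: -31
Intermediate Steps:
D = 18 (D = 6*3 = 18)
I(p) = 3 + √p (I(p) = 3 + √(0 + p) = 3 + √p)
M = 5 (M = 3 + √(6 - 2) = 3 + √4 = 3 + 2 = 5)
D*C(-2) + M = 18*(-2) + 5 = -36 + 5 = -31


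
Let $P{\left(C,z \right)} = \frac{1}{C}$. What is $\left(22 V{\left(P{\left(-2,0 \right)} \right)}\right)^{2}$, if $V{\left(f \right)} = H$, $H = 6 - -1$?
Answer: $23716$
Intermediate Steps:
$H = 7$ ($H = 6 + 1 = 7$)
$V{\left(f \right)} = 7$
$\left(22 V{\left(P{\left(-2,0 \right)} \right)}\right)^{2} = \left(22 \cdot 7\right)^{2} = 154^{2} = 23716$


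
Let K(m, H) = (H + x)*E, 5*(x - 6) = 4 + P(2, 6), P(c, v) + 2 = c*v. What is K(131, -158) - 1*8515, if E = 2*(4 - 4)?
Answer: -8515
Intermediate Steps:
P(c, v) = -2 + c*v
E = 0 (E = 2*0 = 0)
x = 44/5 (x = 6 + (4 + (-2 + 2*6))/5 = 6 + (4 + (-2 + 12))/5 = 6 + (4 + 10)/5 = 6 + (1/5)*14 = 6 + 14/5 = 44/5 ≈ 8.8000)
K(m, H) = 0 (K(m, H) = (H + 44/5)*0 = (44/5 + H)*0 = 0)
K(131, -158) - 1*8515 = 0 - 1*8515 = 0 - 8515 = -8515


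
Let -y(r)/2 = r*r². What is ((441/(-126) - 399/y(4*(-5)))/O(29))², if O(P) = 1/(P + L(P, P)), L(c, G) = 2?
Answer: 3056794160161/256000000 ≈ 11941.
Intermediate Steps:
y(r) = -2*r³ (y(r) = -2*r*r² = -2*r³)
O(P) = 1/(2 + P) (O(P) = 1/(P + 2) = 1/(2 + P))
((441/(-126) - 399/y(4*(-5)))/O(29))² = ((441/(-126) - 399/((-2*(4*(-5))³)))/(1/(2 + 29)))² = ((441*(-1/126) - 399/((-2*(-20)³)))/(1/31))² = ((-7/2 - 399/((-2*(-8000))))/(1/31))² = ((-7/2 - 399/16000)*31)² = (-56399/16000*31)² = (-1748369/16000)² = 3056794160161/256000000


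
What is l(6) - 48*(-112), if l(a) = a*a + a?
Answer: 5418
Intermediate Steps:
l(a) = a + a² (l(a) = a² + a = a + a²)
l(6) - 48*(-112) = 6*(1 + 6) - 48*(-112) = 6*7 + 5376 = 42 + 5376 = 5418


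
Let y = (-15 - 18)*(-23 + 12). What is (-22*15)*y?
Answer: -119790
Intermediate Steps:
y = 363 (y = -33*(-11) = 363)
(-22*15)*y = -22*15*363 = -330*363 = -119790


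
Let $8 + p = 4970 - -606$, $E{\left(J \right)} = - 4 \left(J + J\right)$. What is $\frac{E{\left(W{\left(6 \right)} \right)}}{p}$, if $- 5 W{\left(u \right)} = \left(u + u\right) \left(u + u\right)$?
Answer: $\frac{6}{145} \approx 0.041379$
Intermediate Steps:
$W{\left(u \right)} = - \frac{4 u^{2}}{5}$ ($W{\left(u \right)} = - \frac{\left(u + u\right) \left(u + u\right)}{5} = - \frac{2 u 2 u}{5} = - \frac{4 u^{2}}{5}$)
$E{\left(J \right)} = - 8 J$ ($E{\left(J \right)} = - 4 \cdot 2 J = - 8 J$)
$p = 5568$ ($p = -8 + \left(4970 - -606\right) = -8 + \left(4970 + 606\right) = -8 + 5576 = 5568$)
$\frac{E{\left(W{\left(6 \right)} \right)}}{p} = \frac{\left(-8\right) \left(- \frac{4 \cdot 6^{2}}{5}\right)}{5568} = - 8 \left(\left(- \frac{4}{5}\right) 36\right) \frac{1}{5568} = \left(-8\right) \left(- \frac{144}{5}\right) \frac{1}{5568} = \frac{1152}{5} \cdot \frac{1}{5568} = \frac{6}{145}$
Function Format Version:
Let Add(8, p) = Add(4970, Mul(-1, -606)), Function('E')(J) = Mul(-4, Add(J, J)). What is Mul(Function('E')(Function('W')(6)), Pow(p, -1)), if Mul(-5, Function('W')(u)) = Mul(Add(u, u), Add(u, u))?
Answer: Rational(6, 145) ≈ 0.041379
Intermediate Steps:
Function('W')(u) = Mul(Rational(-4, 5), Pow(u, 2)) (Function('W')(u) = Mul(Rational(-1, 5), Mul(Add(u, u), Add(u, u))) = Mul(Rational(-1, 5), Mul(Mul(2, u), Mul(2, u))) = Mul(Rational(-1, 5), Mul(4, Pow(u, 2))) = Mul(Rational(-4, 5), Pow(u, 2)))
Function('E')(J) = Mul(-8, J) (Function('E')(J) = Mul(-4, Mul(2, J)) = Mul(-8, J))
p = 5568 (p = Add(-8, Add(4970, Mul(-1, -606))) = Add(-8, Add(4970, 606)) = Add(-8, 5576) = 5568)
Mul(Function('E')(Function('W')(6)), Pow(p, -1)) = Mul(Mul(-8, Mul(Rational(-4, 5), Pow(6, 2))), Pow(5568, -1)) = Mul(Mul(-8, Mul(Rational(-4, 5), 36)), Rational(1, 5568)) = Mul(Mul(-8, Rational(-144, 5)), Rational(1, 5568)) = Mul(Rational(1152, 5), Rational(1, 5568)) = Rational(6, 145)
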